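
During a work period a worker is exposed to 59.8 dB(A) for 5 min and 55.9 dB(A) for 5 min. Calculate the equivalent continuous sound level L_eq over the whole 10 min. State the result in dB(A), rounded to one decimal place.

The energy average is taken in the linear domain: L_eq = 10·log₁₀[(Σ tᵢ·10^(Lᵢ/10))/T], T = 10 min.
Σ tᵢ·10^(Lᵢ/10) = 5·10^(59.8/10) + 5·10^(55.9/10) = 6.720e+06.
L_eq = 10·log₁₀(6.720e+06/10) = 58.27 dB(A).

58.3 dB(A)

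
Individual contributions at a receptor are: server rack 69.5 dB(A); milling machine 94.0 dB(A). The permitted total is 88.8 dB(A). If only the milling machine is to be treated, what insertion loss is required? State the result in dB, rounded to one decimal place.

5.3 dB

Everything except the milling machine sums to 10^(69.5/10) = 8.913e+06 in linear terms, 69.50 dB(A).
The limit corresponds to 10^(88.8/10) = 7.586e+08; subtracting the fixed part leaves 7.497e+08 for the milling machine, i.e. 88.75 dB(A).
Required insertion loss = 94.0 − 88.75 = 5.25 dB.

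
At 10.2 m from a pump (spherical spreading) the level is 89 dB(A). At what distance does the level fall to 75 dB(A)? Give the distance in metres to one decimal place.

51.1 m

Point-source spreading drops the level by 20·log₁₀(r₂/r₁); inverting, r₂/r₁ = 10^(ΔL/20).
r₂ = 10.2·10^((89−75)/20) = 10.2·10^(14.0/20) = 51.12 m.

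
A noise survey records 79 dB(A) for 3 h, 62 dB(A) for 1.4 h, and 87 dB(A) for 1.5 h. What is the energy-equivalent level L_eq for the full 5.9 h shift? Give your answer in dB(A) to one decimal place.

The energy average is taken in the linear domain: L_eq = 10·log₁₀[(Σ tᵢ·10^(Lᵢ/10))/T], T = 5.9 h.
Σ tᵢ·10^(Lᵢ/10) = 3·10^(79/10) + 1.4·10^(62/10) + 1.5·10^(87/10) = 9.923e+08.
L_eq = 10·log₁₀(9.923e+08/5.9) = 82.26 dB(A).

82.3 dB(A)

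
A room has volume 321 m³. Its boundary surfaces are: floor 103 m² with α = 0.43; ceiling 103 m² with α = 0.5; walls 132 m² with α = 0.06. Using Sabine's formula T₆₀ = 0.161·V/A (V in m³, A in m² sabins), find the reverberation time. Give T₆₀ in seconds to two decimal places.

Summing Sᵢαᵢ: 103·0.43 + 103·0.5 + 132·0.06 = 103.71 m².
T₆₀ = 0.161·V/A = 0.161·321/103.71 = 0.498 s.

0.50 s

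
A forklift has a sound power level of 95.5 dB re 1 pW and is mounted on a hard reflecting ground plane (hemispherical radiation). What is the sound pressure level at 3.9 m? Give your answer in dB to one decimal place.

Free-field hemispherical radiation: L_p = L_w − 10·log₁₀(2π·r²), r = 3.9 m.
2π·r² = 95.57 m², 10·log₁₀ of that is 19.803 dB.
L_p = 95.5 − 19.803 = 75.70 dB.

75.7 dB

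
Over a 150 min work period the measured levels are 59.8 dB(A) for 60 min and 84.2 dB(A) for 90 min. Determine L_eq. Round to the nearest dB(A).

82 dB(A)

L_eq = 10·log₁₀[(1/T)·Σ tᵢ·10^(Lᵢ/10)] with T = 150 min.
Σ tᵢ·10^(Lᵢ/10) = 60·10^(59.8/10) + 90·10^(84.2/10) = 2.373e+10.
L_eq = 10·log₁₀(2.373e+10/150) = 81.99 dB(A).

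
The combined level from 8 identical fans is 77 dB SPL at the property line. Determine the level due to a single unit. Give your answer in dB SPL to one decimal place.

8 equal contributions raise the level by 10·log₁₀ 8 = 9.031 dB, so each unit alone gives 77 − 9.031.

68.0 dB SPL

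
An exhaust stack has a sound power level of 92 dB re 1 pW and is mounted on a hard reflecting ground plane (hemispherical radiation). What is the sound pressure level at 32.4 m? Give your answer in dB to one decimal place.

53.8 dB

The power spreads over a hemisphere of area 2π·r², so L_p = L_w − 10·log₁₀(2π·r²).
2π·r² = 6596 m², 10·log₁₀ of that is 38.193 dB.
L_p = 92 − 38.193 = 53.81 dB.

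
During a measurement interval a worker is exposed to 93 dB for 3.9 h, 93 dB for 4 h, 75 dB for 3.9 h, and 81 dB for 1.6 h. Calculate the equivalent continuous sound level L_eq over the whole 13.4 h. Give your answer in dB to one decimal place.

90.8 dB

The energy average is taken in the linear domain: L_eq = 10·log₁₀[(Σ tᵢ·10^(Lᵢ/10))/T], T = 13.4 h.
Σ tᵢ·10^(Lᵢ/10) = 3.9·10^(93/10) + 4·10^(93/10) + 3.9·10^(75/10) + 1.6·10^(81/10) = 1.609e+10.
L_eq = 10·log₁₀(1.609e+10/13.4) = 90.79 dB.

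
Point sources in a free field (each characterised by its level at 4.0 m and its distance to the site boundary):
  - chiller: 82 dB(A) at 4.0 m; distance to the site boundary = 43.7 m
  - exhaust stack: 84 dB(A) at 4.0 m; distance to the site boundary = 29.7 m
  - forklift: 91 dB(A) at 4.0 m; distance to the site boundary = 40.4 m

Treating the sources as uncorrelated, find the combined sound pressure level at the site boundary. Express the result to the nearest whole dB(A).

Propagate each source to the receiver with L = L_ref − 20·log₁₀(r/r_ref), then add intensities.
chiller: 82 − 20·log₁₀(43.7/4.0) = 82 − 20.77 = 61.23 dB(A).
exhaust stack: 84 − 20·log₁₀(29.7/4.0) = 84 − 17.41 = 66.59 dB(A).
forklift: 91 − 20·log₁₀(40.4/4.0) = 91 − 20.09 = 70.91 dB(A).
Σ 10^(L/10) = 1.823e+07 → L_total = 10·log₁₀(1.823e+07) = 72.61 dB(A).

73 dB(A)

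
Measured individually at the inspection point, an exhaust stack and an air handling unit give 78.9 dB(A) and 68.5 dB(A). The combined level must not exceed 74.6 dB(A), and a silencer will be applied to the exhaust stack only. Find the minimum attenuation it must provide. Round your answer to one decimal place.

The untreated sources together contribute 10^(68.5/10) = 7.079e+06, i.e. 68.50 dB(A).
To meet 74.6 dB(A) overall, the treated exhaust stack may contribute at most 10^(74.6/10) − 7.079e+06 = 2.176e+07, i.e. 73.38 dB(A).
Required insertion loss = 78.9 − 73.38 = 5.52 dB.

5.5 dB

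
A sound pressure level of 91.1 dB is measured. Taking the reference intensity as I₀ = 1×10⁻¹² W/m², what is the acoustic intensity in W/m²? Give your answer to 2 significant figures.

I = I₀·10^(L/10) = 10⁻¹² × 10^(91.1/10) = 10^(-2.890).

0.0013 W/m²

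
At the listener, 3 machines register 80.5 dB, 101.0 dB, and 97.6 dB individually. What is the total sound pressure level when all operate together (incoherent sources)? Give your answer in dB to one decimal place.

102.7 dB

For uncorrelated sources the intensities add, so convert each level to linear form, sum, and take 10·log₁₀ of the total.
Σ 10^(L/10) = 10^(80.5/10) + 10^(101.0/10) + 10^(97.6/10) = 1.846e+10.
L_total = 10·log₁₀(1.846e+10) = 102.66 dB.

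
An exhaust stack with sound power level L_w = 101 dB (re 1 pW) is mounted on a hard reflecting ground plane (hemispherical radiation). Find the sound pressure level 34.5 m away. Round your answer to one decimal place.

Free-field hemispherical radiation: L_p = L_w − 10·log₁₀(2π·r²), r = 34.5 m.
2π·r² = 7479 m², 10·log₁₀ of that is 38.738 dB.
L_p = 101 − 38.738 = 62.26 dB.

62.3 dB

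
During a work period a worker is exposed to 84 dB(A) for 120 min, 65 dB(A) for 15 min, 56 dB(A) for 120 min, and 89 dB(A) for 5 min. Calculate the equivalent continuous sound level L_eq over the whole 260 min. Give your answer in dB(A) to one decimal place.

Weight each interval's intensity by its duration and average over T = 260 min:
Σ tᵢ·10^(Lᵢ/10) = 120·10^(84/10) + 15·10^(65/10) + 120·10^(56/10) + 5·10^(89/10) = 3.421e+10.
L_eq = 10·log₁₀(3.421e+10/260) = 81.19 dB(A).

81.2 dB(A)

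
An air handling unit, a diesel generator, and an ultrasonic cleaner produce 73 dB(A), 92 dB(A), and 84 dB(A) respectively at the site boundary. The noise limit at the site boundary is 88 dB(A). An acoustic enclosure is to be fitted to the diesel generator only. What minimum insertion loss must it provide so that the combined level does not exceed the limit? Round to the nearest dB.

The untreated sources together contribute 10^(73/10) + 10^(84/10) = 2.711e+08, i.e. 84.33 dB(A).
To meet 88 dB(A) overall, the treated diesel generator may contribute at most 10^(88/10) − 2.711e+08 = 3.598e+08, i.e. 85.56 dB(A).
So the diesel generator must be reduced from 92 to 85.56 dB(A): IL = 6.44 dB.

6 dB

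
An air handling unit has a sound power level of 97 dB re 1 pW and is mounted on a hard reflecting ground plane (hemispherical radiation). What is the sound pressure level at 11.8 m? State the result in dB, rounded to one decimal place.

Free-field hemispherical radiation: L_p = L_w − 10·log₁₀(2π·r²), r = 11.8 m.
2π·r² = 874.9 m², 10·log₁₀ of that is 29.419 dB.
L_p = 97 − 29.419 = 67.58 dB.

67.6 dB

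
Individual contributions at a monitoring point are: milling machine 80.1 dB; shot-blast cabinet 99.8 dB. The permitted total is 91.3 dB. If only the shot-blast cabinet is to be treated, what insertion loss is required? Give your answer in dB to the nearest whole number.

9 dB

Everything except the shot-blast cabinet sums to 10^(80.1/10) = 1.023e+08 in linear terms, 80.10 dB.
To meet 91.3 dB overall, the treated shot-blast cabinet may contribute at most 10^(91.3/10) − 1.023e+08 = 1.247e+09, i.e. 90.96 dB.
Required insertion loss = 99.8 − 90.96 = 8.84 dB.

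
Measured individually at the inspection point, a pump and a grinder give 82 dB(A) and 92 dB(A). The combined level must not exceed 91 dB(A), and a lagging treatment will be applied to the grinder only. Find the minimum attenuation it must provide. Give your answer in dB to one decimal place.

1.6 dB

The untreated sources together contribute 10^(82/10) = 1.585e+08, i.e. 82.00 dB(A).
To meet 91 dB(A) overall, the treated grinder may contribute at most 10^(91/10) − 1.585e+08 = 1.100e+09, i.e. 90.42 dB(A).
So the grinder must be reduced from 92 to 90.42 dB(A): IL = 1.58 dB.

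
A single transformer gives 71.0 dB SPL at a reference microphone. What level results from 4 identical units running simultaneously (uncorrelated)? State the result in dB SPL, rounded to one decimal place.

N identical incoherent sources raise the level by 10·log₁₀ N.
L_total = 71.0 + 10·log₁₀(4) = 71.0 + 6.021 = 77.02 dB SPL.

77.0 dB SPL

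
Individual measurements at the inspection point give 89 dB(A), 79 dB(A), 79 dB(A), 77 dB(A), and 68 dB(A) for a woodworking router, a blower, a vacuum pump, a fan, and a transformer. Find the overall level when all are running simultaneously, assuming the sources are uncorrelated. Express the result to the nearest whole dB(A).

90 dB(A)

Incoherent sources combine by intensity addition: L_total = 10·log₁₀(Σ 10^(L_i/10)).
Σ 10^(L/10) = 10^(89/10) + 10^(79/10) + 10^(79/10) + 10^(77/10) + 10^(68/10) = 1.010e+09.
L_total = 10·log₁₀(1.010e+09) = 90.04 dB(A).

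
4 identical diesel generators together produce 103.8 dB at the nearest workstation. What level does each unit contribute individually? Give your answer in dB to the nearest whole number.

For N identical incoherent sources L_total = L₁ + 10·log₁₀ N, so L₁ = 103.8 − 10·log₁₀(4) = 103.8 − 6.021.

98 dB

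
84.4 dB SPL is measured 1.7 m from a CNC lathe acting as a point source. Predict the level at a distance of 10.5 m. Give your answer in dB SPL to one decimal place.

Point-source attenuation: ΔL = 20·log₁₀(r₂/r₁) = 20·log₁₀(10.5/1.7) = 15.815 dB.
L₂ = 84.4 − 20·log₁₀(10.5/1.7) = 84.4 − 15.815 = 68.59 dB SPL.

68.6 dB SPL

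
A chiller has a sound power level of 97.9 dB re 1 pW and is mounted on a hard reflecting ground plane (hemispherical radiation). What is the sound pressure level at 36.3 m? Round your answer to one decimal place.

The power spreads over a hemisphere of area 2π·r², so L_p = L_w − 10·log₁₀(2π·r²).
2π·r² = 8279 m², 10·log₁₀ of that is 39.180 dB.
L_p = 97.9 − 39.180 = 58.72 dB.

58.7 dB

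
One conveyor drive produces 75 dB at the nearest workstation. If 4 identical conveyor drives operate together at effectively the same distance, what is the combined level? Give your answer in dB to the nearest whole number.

81 dB

L_total = L₁ + 10·log₁₀ N for N identical incoherent sources.
L_total = 75 + 10·log₁₀(4) = 75 + 6.021 = 81.02 dB.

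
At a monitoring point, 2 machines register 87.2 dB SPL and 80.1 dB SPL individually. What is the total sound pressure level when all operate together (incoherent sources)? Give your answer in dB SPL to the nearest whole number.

For uncorrelated sources the intensities add, so convert each level to linear form, sum, and take 10·log₁₀ of the total.
Σ 10^(L/10) = 10^(87.2/10) + 10^(80.1/10) = 6.271e+08.
L_total = 10·log₁₀(6.271e+08) = 87.97 dB SPL.

88 dB SPL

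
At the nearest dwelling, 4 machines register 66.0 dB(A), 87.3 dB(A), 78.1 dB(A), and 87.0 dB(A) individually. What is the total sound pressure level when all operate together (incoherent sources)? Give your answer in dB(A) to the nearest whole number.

For uncorrelated sources the intensities add, so convert each level to linear form, sum, and take 10·log₁₀ of the total.
Σ 10^(L/10) = 10^(66.0/10) + 10^(87.3/10) + 10^(78.1/10) + 10^(87.0/10) = 1.107e+09.
L_total = 10·log₁₀(1.107e+09) = 90.44 dB(A).

90 dB(A)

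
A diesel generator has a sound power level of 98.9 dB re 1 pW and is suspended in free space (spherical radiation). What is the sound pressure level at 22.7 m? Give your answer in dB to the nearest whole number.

L_p = L_w − 10·log₁₀(4π·r²) with r = 22.7 m.
4π·r² = 6475 m², 10·log₁₀ of that is 38.113 dB.
L_p = 98.9 − 38.113 = 60.79 dB.

61 dB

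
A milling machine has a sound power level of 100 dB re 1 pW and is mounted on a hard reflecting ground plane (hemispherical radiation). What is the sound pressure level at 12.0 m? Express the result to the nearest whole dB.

The power spreads over a hemisphere of area 2π·r², so L_p = L_w − 10·log₁₀(2π·r²).
2π·r² = 904.8 m², 10·log₁₀ of that is 29.565 dB.
L_p = 100 − 29.565 = 70.43 dB.

70 dB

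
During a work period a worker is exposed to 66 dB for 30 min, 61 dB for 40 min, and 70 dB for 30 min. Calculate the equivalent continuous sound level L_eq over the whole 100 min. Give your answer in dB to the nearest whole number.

67 dB

The energy average is taken in the linear domain: L_eq = 10·log₁₀[(Σ tᵢ·10^(Lᵢ/10))/T], T = 100 min.
Σ tᵢ·10^(Lᵢ/10) = 30·10^(66/10) + 40·10^(61/10) + 30·10^(70/10) = 4.698e+08.
L_eq = 10·log₁₀(4.698e+08/100) = 66.72 dB.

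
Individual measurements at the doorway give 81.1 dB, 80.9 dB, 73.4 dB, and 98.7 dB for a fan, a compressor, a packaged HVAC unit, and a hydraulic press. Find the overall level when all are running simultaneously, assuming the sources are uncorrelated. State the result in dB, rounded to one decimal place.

Incoherent sources combine by intensity addition: L_total = 10·log₁₀(Σ 10^(L_i/10)).
Σ 10^(L/10) = 10^(81.1/10) + 10^(80.9/10) + 10^(73.4/10) + 10^(98.7/10) = 7.687e+09.
L_total = 10·log₁₀(7.687e+09) = 98.86 dB.

98.9 dB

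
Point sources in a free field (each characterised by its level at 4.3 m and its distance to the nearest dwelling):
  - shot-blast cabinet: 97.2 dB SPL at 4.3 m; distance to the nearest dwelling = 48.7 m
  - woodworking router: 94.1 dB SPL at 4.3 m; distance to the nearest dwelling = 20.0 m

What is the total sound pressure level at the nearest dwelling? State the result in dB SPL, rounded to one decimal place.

82.0 dB SPL

Propagate each source to the receiver with L = L_ref − 20·log₁₀(r/r_ref), then add intensities.
shot-blast cabinet: 97.2 − 20·log₁₀(48.7/4.3) = 97.2 − 21.08 = 76.12 dB SPL.
woodworking router: 94.1 − 20·log₁₀(20.0/4.3) = 94.1 − 13.35 = 80.75 dB SPL.
Σ 10^(L/10) = 1.597e+08 → L_total = 10·log₁₀(1.597e+08) = 82.03 dB SPL.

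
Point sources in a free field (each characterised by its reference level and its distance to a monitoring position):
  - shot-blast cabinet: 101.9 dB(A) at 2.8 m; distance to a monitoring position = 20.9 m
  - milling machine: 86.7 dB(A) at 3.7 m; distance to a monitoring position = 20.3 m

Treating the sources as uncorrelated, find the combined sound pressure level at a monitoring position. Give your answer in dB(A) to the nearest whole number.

85 dB(A)

Apply inverse-square spreading to bring every level to the receiver, then sum 10^(L/10).
shot-blast cabinet: 101.9 − 20·log₁₀(20.9/2.8) = 101.9 − 17.46 = 84.44 dB(A).
milling machine: 86.7 − 20·log₁₀(20.3/3.7) = 86.7 − 14.79 = 71.91 dB(A).
Σ 10^(L/10) = 2.935e+08 → L_total = 10·log₁₀(2.935e+08) = 84.68 dB(A).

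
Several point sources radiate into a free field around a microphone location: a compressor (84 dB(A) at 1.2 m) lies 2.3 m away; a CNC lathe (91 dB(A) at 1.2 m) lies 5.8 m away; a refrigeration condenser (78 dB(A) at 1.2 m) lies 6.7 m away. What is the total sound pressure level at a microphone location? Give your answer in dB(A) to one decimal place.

80.9 dB(A)

Apply inverse-square spreading to bring every level to the receiver, then sum 10^(L/10).
compressor: 84 − 20·log₁₀(2.3/1.2) = 84 − 5.65 = 78.35 dB(A).
CNC lathe: 91 − 20·log₁₀(5.8/1.2) = 91 − 13.68 = 77.32 dB(A).
refrigeration condenser: 78 − 20·log₁₀(6.7/1.2) = 78 − 14.94 = 63.06 dB(A).
Σ 10^(L/10) = 1.243e+08 → L_total = 10·log₁₀(1.243e+08) = 80.94 dB(A).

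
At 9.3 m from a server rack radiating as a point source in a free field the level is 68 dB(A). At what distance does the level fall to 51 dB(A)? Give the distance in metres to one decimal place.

65.8 m

For a point source L₁ − L₂ = 20·log₁₀(r₂/r₁), so r₂ = r₁·10^((L₁−L₂)/20).
r₂ = 9.3·10^((68−51)/20) = 9.3·10^(17.0/20) = 65.84 m.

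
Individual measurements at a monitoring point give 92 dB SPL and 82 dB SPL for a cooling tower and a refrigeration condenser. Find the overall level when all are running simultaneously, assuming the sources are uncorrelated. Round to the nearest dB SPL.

For uncorrelated sources the intensities add, so convert each level to linear form, sum, and take 10·log₁₀ of the total.
Σ 10^(L/10) = 10^(92/10) + 10^(82/10) = 1.743e+09.
L_total = 10·log₁₀(1.743e+09) = 92.41 dB SPL.

92 dB SPL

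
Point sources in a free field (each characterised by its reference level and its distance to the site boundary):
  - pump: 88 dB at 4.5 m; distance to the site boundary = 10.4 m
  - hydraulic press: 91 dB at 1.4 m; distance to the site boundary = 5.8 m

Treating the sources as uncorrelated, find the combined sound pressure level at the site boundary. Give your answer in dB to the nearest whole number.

Apply inverse-square spreading to bring every level to the receiver, then sum 10^(L/10).
pump: 88 − 20·log₁₀(10.4/4.5) = 88 − 7.28 = 80.72 dB.
hydraulic press: 91 − 20·log₁₀(5.8/1.4) = 91 − 12.35 = 78.65 dB.
Σ 10^(L/10) = 1.915e+08 → L_total = 10·log₁₀(1.915e+08) = 82.82 dB.

83 dB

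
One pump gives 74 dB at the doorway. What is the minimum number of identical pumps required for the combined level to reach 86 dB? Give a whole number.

16

Need L₁ + 10·log₁₀ N ≥ 86, i.e. log₁₀ N ≥ 1.20.
N ≥ 10^(12.0/10) = 15.849, so N = 16.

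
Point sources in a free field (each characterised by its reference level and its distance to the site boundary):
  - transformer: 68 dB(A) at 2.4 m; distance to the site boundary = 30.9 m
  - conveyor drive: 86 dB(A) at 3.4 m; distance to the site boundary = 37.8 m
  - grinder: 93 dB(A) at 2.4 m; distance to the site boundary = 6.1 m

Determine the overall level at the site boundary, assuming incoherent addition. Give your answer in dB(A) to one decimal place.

Apply inverse-square spreading to bring every level to the receiver, then sum 10^(L/10).
transformer: 68 − 20·log₁₀(30.9/2.4) = 68 − 22.19 = 45.81 dB(A).
conveyor drive: 86 − 20·log₁₀(37.8/3.4) = 86 − 20.92 = 65.08 dB(A).
grinder: 93 − 20·log₁₀(6.1/2.4) = 93 − 8.10 = 84.90 dB(A).
Σ 10^(L/10) = 3.121e+08 → L_total = 10·log₁₀(3.121e+08) = 84.94 dB(A).

84.9 dB(A)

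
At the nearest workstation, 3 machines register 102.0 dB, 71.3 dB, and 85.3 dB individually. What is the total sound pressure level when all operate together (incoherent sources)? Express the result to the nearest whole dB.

For uncorrelated sources the intensities add, so convert each level to linear form, sum, and take 10·log₁₀ of the total.
Σ 10^(L/10) = 10^(102.0/10) + 10^(71.3/10) + 10^(85.3/10) = 1.620e+10.
L_total = 10·log₁₀(1.620e+10) = 102.10 dB.

102 dB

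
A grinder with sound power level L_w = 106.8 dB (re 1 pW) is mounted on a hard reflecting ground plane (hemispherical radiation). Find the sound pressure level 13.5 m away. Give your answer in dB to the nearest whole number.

76 dB

Free-field hemispherical radiation: L_p = L_w − 10·log₁₀(2π·r²), r = 13.5 m.
2π·r² = 1145 m², 10·log₁₀ of that is 30.588 dB.
L_p = 106.8 − 30.588 = 76.21 dB.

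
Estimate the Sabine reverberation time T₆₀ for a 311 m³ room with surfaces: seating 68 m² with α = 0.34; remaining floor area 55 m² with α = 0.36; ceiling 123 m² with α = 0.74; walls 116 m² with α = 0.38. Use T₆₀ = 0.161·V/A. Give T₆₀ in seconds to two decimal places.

A = Σ Sᵢαᵢ = 68·0.34 + 55·0.36 + 123·0.74 + 116·0.38 = 178.02 m².
T₆₀ = 0.161 × 311 / 178.02 = 0.281 s.

0.28 s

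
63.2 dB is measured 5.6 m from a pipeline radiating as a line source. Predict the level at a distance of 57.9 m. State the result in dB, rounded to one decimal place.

Cylindrical spreading from a line source gives a 10·log₁₀(r₂/r₁) drop.
L₂ = 63.2 − 10·log₁₀(57.9/5.6) = 63.2 − 10.145 = 53.06 dB.

53.1 dB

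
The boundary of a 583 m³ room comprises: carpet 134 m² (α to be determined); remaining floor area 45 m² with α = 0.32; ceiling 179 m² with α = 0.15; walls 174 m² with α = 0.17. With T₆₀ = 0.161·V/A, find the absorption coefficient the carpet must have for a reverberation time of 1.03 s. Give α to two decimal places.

Required total absorption A = 0.161·583/1.03 = 91.13 m².
Absorption from the other surfaces = 45·0.32 + 179·0.15 + 174·0.17 = 70.83 m², so the carpet must supply 20.30 m² over 134 m².
α = 20.30/134 = 0.151.

0.15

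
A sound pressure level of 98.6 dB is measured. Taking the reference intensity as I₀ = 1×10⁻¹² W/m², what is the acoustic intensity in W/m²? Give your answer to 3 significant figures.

L = 10·log₁₀(I/I₀) ⇒ I = I₀·10^(L/10) = 10⁻¹² × 10^9.86.

0.00724 W/m²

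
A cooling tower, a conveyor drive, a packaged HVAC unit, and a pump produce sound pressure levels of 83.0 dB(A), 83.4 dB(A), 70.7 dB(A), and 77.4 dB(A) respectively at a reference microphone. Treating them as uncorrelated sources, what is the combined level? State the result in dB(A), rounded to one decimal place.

86.9 dB(A)

For uncorrelated sources the intensities add, so convert each level to linear form, sum, and take 10·log₁₀ of the total.
Σ 10^(L/10) = 10^(83.0/10) + 10^(83.4/10) + 10^(70.7/10) + 10^(77.4/10) = 4.850e+08.
L_total = 10·log₁₀(4.850e+08) = 86.86 dB(A).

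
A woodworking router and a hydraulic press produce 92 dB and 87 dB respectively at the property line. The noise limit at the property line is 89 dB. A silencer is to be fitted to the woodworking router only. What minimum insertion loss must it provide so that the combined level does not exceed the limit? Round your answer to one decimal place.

7.3 dB

Everything except the woodworking router sums to 10^(87/10) = 5.012e+08 in linear terms, 87.00 dB.
To meet 89 dB overall, the treated woodworking router may contribute at most 10^(89/10) − 5.012e+08 = 2.931e+08, i.e. 84.67 dB.
So the woodworking router must be reduced from 92 to 84.67 dB: IL = 7.33 dB.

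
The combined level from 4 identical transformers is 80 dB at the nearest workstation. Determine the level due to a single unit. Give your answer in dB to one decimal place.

74.0 dB

For N identical incoherent sources L_total = L₁ + 10·log₁₀ N, so L₁ = 80 − 10·log₁₀(4) = 80 − 6.021.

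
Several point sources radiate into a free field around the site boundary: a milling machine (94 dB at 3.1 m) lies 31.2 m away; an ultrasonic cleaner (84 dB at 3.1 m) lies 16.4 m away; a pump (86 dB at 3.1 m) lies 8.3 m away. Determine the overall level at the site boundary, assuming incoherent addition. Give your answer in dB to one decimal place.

79.5 dB

Propagate each source to the receiver with L = L_ref − 20·log₁₀(r/r_ref), then add intensities.
milling machine: 94 − 20·log₁₀(31.2/3.1) = 94 − 20.06 = 73.94 dB.
ultrasonic cleaner: 84 − 20·log₁₀(16.4/3.1) = 84 − 14.47 = 69.53 dB.
pump: 86 − 20·log₁₀(8.3/3.1) = 86 − 8.55 = 77.45 dB.
Σ 10^(L/10) = 8.931e+07 → L_total = 10·log₁₀(8.931e+07) = 79.51 dB.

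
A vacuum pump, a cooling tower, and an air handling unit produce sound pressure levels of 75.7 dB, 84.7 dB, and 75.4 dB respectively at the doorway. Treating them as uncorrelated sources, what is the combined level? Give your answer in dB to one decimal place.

Incoherent sources combine by intensity addition: L_total = 10·log₁₀(Σ 10^(L_i/10)).
Σ 10^(L/10) = 10^(75.7/10) + 10^(84.7/10) + 10^(75.4/10) = 3.669e+08.
L_total = 10·log₁₀(3.669e+08) = 85.65 dB.

85.6 dB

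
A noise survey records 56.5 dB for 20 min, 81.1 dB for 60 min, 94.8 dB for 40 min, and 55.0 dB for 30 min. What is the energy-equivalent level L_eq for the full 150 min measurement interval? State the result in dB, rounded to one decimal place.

The energy average is taken in the linear domain: L_eq = 10·log₁₀[(Σ tᵢ·10^(Lᵢ/10))/T], T = 150 min.
Σ tᵢ·10^(Lᵢ/10) = 20·10^(56.5/10) + 60·10^(81.1/10) + 40·10^(94.8/10) + 30·10^(55.0/10) = 1.285e+11.
L_eq = 10·log₁₀(1.285e+11/150) = 89.33 dB.

89.3 dB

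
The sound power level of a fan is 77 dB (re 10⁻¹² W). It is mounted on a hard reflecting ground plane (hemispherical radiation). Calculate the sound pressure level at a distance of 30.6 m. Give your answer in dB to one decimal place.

Free-field hemispherical radiation: L_p = L_w − 10·log₁₀(2π·r²), r = 30.6 m.
2π·r² = 5883 m², 10·log₁₀ of that is 37.696 dB.
L_p = 77 − 37.696 = 39.30 dB.

39.3 dB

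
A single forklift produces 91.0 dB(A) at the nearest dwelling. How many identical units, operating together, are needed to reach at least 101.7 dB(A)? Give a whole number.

12

Need L₁ + 10·log₁₀ N ≥ 101.7, i.e. log₁₀ N ≥ 1.07.
N ≥ 10^(10.7/10) = 11.749, so N = 12.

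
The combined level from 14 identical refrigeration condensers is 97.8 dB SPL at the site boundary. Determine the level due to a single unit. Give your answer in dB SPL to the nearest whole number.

86 dB SPL

Dividing the total intensity by 14 lowers the level by 10·log₁₀ 14 = 11.461 dB: L₁ = 97.8 − 11.461.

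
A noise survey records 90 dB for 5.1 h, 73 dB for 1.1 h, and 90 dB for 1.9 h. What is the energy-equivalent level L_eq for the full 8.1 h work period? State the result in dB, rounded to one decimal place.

89.4 dB

L_eq = 10·log₁₀[(1/T)·Σ tᵢ·10^(Lᵢ/10)] with T = 8.1 h.
Σ tᵢ·10^(Lᵢ/10) = 5.1·10^(90/10) + 1.1·10^(73/10) + 1.9·10^(90/10) = 7.022e+09.
L_eq = 10·log₁₀(7.022e+09/8.1) = 89.38 dB.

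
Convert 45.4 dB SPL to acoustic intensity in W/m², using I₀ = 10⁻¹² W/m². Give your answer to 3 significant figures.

3.47e-08 W/m²

I = I₀·10^(L/10) = 10⁻¹² × 10^(45.4/10) = 10^(-7.460).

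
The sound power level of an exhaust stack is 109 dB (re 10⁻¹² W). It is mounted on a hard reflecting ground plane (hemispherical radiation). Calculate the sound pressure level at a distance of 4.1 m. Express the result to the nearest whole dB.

L_p = L_w − 10·log₁₀(2π·r²) with r = 4.1 m.
2π·r² = 105.6 m², 10·log₁₀ of that is 20.237 dB.
L_p = 109 − 20.237 = 88.76 dB.

89 dB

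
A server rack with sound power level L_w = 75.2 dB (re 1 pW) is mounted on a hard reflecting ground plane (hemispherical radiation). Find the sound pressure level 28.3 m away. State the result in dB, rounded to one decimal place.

Free-field hemispherical radiation: L_p = L_w − 10·log₁₀(2π·r²), r = 28.3 m.
2π·r² = 5032 m², 10·log₁₀ of that is 37.018 dB.
L_p = 75.2 − 37.018 = 38.18 dB.

38.2 dB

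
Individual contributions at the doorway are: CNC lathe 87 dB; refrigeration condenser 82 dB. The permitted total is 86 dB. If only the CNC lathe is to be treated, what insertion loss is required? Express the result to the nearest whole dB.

The untreated sources together contribute 10^(82/10) = 1.585e+08, i.e. 82.00 dB.
The limit corresponds to 10^(86/10) = 3.981e+08; subtracting the fixed part leaves 2.396e+08 for the CNC lathe, i.e. 83.80 dB.
Required insertion loss = 87 − 83.80 = 3.20 dB.

3 dB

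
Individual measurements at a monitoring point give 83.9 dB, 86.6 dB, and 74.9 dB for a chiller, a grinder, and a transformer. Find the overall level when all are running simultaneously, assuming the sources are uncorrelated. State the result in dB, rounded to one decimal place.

88.7 dB

For uncorrelated sources the intensities add, so convert each level to linear form, sum, and take 10·log₁₀ of the total.
Σ 10^(L/10) = 10^(83.9/10) + 10^(86.6/10) + 10^(74.9/10) = 7.335e+08.
L_total = 10·log₁₀(7.335e+08) = 88.65 dB.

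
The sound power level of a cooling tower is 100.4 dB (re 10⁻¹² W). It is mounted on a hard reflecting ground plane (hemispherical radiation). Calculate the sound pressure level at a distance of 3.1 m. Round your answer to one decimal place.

L_p = L_w − 10·log₁₀(2π·r²) with r = 3.1 m.
2π·r² = 60.38 m², 10·log₁₀ of that is 17.809 dB.
L_p = 100.4 − 17.809 = 82.59 dB.

82.6 dB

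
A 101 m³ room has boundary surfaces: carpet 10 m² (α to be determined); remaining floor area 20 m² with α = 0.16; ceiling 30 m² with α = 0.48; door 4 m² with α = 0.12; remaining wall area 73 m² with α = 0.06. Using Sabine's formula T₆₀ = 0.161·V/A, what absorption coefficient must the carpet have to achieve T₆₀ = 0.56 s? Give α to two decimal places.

0.66

From T₆₀ = 0.161·V/A, the target T₆₀ = 0.56 s needs A = 0.161·101/0.56 = 29.04 m².
Absorption from the other surfaces = 20·0.16 + 30·0.48 + 4·0.12 + 73·0.06 = 22.46 m², so the carpet must supply 6.58 m² over 10 m².
α = 6.58/10 = 0.658.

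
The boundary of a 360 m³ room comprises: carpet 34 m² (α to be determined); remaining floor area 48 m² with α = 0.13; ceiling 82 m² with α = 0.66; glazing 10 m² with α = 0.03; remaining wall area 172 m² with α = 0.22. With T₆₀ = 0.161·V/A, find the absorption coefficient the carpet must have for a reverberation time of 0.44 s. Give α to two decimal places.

0.98

From T₆₀ = 0.161·V/A, the target T₆₀ = 0.44 s needs A = 0.161·360/0.44 = 131.73 m².
Absorption from the other surfaces = 48·0.13 + 82·0.66 + 10·0.03 + 172·0.22 = 98.50 m², so the carpet must supply 33.23 m² over 34 m².
α = 33.23/34 = 0.977.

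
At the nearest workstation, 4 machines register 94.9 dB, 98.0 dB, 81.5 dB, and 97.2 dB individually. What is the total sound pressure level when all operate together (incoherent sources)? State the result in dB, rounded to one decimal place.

Incoherent sources combine by intensity addition: L_total = 10·log₁₀(Σ 10^(L_i/10)).
Σ 10^(L/10) = 10^(94.9/10) + 10^(98.0/10) + 10^(81.5/10) + 10^(97.2/10) = 1.479e+10.
L_total = 10·log₁₀(1.479e+10) = 101.70 dB.

101.7 dB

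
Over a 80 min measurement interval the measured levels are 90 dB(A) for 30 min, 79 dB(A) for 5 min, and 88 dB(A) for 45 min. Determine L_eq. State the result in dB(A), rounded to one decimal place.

88.7 dB(A)

Weight each interval's intensity by its duration and average over T = 80 min:
Σ tᵢ·10^(Lᵢ/10) = 30·10^(90/10) + 5·10^(79/10) + 45·10^(88/10) = 5.879e+10.
L_eq = 10·log₁₀(5.879e+10/80) = 88.66 dB(A).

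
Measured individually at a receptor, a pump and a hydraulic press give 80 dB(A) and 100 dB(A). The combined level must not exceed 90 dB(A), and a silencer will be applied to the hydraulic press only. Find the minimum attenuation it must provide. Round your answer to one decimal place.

10.5 dB

Fixed contribution from the other source: Σ 10^(L/10) = 10^(80/10) = 1.000e+08 (80.00 dB(A)).
The limit corresponds to 10^(90/10) = 1.000e+09; subtracting the fixed part leaves 9.000e+08 for the hydraulic press, i.e. 89.54 dB(A).
So the hydraulic press must be reduced from 100 to 89.54 dB(A): IL = 10.46 dB.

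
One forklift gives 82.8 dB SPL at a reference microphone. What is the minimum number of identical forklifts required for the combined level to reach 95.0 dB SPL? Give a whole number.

N identical sources give L₁ + 10·log₁₀ N, so require 10·log₁₀ N ≥ 95.0 − 82.8 = 12.2 dB.
N ≥ 10^(12.2/10) = 16.596, so N = 17.

17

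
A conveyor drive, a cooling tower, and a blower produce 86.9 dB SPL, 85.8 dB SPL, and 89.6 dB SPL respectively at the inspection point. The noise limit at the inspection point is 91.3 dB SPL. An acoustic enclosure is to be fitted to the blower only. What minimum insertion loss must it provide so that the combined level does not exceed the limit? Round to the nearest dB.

3 dB

The untreated sources together contribute 10^(86.9/10) + 10^(85.8/10) = 8.700e+08, i.e. 89.40 dB SPL.
The limit corresponds to 10^(91.3/10) = 1.349e+09; subtracting the fixed part leaves 4.790e+08 for the blower, i.e. 86.80 dB SPL.
Required insertion loss = 89.6 − 86.80 = 2.80 dB.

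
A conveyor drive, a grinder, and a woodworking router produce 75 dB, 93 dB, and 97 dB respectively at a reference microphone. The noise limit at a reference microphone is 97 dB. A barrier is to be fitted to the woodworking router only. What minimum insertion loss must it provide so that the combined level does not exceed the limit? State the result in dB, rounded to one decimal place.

2.3 dB

Everything except the woodworking router sums to 10^(75/10) + 10^(93/10) = 2.027e+09 in linear terms, 93.07 dB.
To meet 97 dB overall, the treated woodworking router may contribute at most 10^(97/10) − 2.027e+09 = 2.985e+09, i.e. 94.75 dB.
Required insertion loss = 97 − 94.75 = 2.25 dB.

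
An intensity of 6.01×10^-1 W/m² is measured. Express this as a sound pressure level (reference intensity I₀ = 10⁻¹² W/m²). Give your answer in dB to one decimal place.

117.8 dB

I/I₀ = 6.01×10^-1/10⁻¹² = 6.01×10^11, and L = 10·log₁₀(I/I₀).
L = 10·(0.7789 + 11) = 117.79 dB.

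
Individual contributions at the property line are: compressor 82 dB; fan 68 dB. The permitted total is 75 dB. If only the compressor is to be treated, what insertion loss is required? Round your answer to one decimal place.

The untreated sources together contribute 10^(68/10) = 6.310e+06, i.e. 68.00 dB.
The limit corresponds to 10^(75/10) = 3.162e+07; subtracting the fixed part leaves 2.531e+07 for the compressor, i.e. 74.03 dB.
Required insertion loss = 82 − 74.03 = 7.97 dB.

8.0 dB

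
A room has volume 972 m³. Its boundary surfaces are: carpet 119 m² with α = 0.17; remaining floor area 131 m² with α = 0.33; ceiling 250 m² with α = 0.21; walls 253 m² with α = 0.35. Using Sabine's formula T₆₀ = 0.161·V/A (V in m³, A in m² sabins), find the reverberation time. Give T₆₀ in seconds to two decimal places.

Total absorption A = 119·0.17 + 131·0.33 + 250·0.21 + 253·0.35 = 204.51 m² sabins.
T₆₀ = 0.161 × 972 / 204.51 = 0.765 s.

0.77 s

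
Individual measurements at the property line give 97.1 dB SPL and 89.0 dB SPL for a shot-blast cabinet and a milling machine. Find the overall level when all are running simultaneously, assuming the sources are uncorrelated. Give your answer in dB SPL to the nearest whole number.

Incoherent sources combine by intensity addition: L_total = 10·log₁₀(Σ 10^(L_i/10)).
Σ 10^(L/10) = 10^(97.1/10) + 10^(89.0/10) = 5.923e+09.
L_total = 10·log₁₀(5.923e+09) = 97.73 dB SPL.

98 dB SPL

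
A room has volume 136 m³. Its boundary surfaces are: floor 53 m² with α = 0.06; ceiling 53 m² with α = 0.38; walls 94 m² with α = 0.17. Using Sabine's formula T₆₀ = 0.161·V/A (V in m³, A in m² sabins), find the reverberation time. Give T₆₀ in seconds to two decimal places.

Summing Sᵢαᵢ: 53·0.06 + 53·0.38 + 94·0.17 = 39.30 m².
T₆₀ = 0.161·V/A = 0.161·136/39.30 = 0.557 s.

0.56 s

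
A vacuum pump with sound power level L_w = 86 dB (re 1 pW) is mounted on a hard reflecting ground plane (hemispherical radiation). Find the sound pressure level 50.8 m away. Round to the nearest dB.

L_p = L_w − 10·log₁₀(2π·r²) with r = 50.8 m.
2π·r² = 1.621e+04 m², 10·log₁₀ of that is 42.099 dB.
L_p = 86 − 42.099 = 43.90 dB.

44 dB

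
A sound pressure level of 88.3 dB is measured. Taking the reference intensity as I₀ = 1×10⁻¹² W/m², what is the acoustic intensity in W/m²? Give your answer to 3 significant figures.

I = I₀·10^(L/10) = 10⁻¹² × 10^(88.3/10) = 10^(-3.170).

0.000676 W/m²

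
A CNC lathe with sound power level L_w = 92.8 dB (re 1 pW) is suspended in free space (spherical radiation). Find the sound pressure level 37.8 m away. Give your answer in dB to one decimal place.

50.3 dB

L_p = L_w − 10·log₁₀(4π·r²) with r = 37.8 m.
4π·r² = 1.796e+04 m², 10·log₁₀ of that is 42.542 dB.
L_p = 92.8 − 42.542 = 50.26 dB.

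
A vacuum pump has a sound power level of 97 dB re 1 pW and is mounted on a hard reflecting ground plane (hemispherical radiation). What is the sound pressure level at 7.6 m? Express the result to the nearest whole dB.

Free-field hemispherical radiation: L_p = L_w − 10·log₁₀(2π·r²), r = 7.6 m.
2π·r² = 362.9 m², 10·log₁₀ of that is 25.598 dB.
L_p = 97 − 25.598 = 71.40 dB.

71 dB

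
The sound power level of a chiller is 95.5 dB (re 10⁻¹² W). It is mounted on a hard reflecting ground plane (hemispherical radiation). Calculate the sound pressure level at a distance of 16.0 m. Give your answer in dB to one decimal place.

Free-field hemispherical radiation: L_p = L_w − 10·log₁₀(2π·r²), r = 16.0 m.
2π·r² = 1608 m², 10·log₁₀ of that is 32.064 dB.
L_p = 95.5 − 32.064 = 63.44 dB.

63.4 dB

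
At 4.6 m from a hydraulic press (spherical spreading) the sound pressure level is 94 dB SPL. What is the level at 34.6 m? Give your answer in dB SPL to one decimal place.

76.5 dB SPL

Point-source attenuation: ΔL = 20·log₁₀(r₂/r₁) = 20·log₁₀(34.6/4.6) = 17.526 dB.
L₂ = 94 − 20·log₁₀(34.6/4.6) = 94 − 17.526 = 76.47 dB SPL.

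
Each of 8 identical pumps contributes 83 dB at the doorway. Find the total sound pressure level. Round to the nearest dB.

92 dB

N identical incoherent sources raise the level by 10·log₁₀ N.
L_total = 83 + 10·log₁₀(8) = 83 + 9.031 = 92.03 dB.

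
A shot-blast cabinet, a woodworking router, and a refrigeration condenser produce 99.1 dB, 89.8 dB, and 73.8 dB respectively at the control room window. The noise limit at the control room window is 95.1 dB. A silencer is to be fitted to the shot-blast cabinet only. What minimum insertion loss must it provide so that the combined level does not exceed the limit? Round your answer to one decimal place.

Fixed contribution from the other sources: Σ 10^(L/10) = 10^(89.8/10) + 10^(73.8/10) = 9.790e+08 (89.91 dB).
The limit corresponds to 10^(95.1/10) = 3.236e+09; subtracting the fixed part leaves 2.257e+09 for the shot-blast cabinet, i.e. 93.54 dB.
Required insertion loss = 99.1 − 93.54 = 5.56 dB.

5.6 dB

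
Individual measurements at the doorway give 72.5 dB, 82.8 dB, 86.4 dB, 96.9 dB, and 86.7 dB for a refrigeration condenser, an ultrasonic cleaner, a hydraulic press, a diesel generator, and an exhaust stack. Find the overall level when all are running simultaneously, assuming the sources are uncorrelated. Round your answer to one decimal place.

Incoherent sources combine by intensity addition: L_total = 10·log₁₀(Σ 10^(L_i/10)).
Σ 10^(L/10) = 10^(72.5/10) + 10^(82.8/10) + 10^(86.4/10) + 10^(96.9/10) + 10^(86.7/10) = 6.010e+09.
L_total = 10·log₁₀(6.010e+09) = 97.79 dB.

97.8 dB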